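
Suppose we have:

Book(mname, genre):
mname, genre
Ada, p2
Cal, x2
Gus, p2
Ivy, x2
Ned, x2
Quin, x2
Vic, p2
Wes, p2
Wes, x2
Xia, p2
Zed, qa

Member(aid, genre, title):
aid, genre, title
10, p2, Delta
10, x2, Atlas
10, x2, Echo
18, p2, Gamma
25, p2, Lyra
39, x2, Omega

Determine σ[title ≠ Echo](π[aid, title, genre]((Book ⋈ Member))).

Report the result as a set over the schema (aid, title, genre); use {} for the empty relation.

Joining Book and Member on genre yields {(Ada, p2, 10, Delta), (Ada, p2, 18, Gamma), (Ada, p2, 25, Lyra), (Cal, x2, 10, Atlas), (Cal, x2, 10, Echo), (Cal, x2, 39, Omega), (Gus, p2, 10, Delta), (Gus, p2, 18, Gamma), (Gus, p2, 25, Lyra), (Ivy, x2, 10, Atlas), (Ivy, x2, 10, Echo), (Ivy, x2, 39, Omega), (Ned, x2, 10, Atlas), (Ned, x2, 10, Echo), (Ned, x2, 39, Omega), (Quin, x2, 10, Atlas), (Quin, x2, 10, Echo), (Quin, x2, 39, Omega), (Vic, p2, 10, Delta), (Vic, p2, 18, Gamma), (Vic, p2, 25, Lyra), (Wes, p2, 10, Delta), (Wes, p2, 18, Gamma), (Wes, p2, 25, Lyra), (Wes, x2, 10, Atlas), (Wes, x2, 10, Echo), (Wes, x2, 39, Omega), (Xia, p2, 10, Delta), (Xia, p2, 18, Gamma), (Xia, p2, 25, Lyra)}.
Keep only column(s) aid, title, genre (24 duplicate(s) eliminated): {(10, Atlas, x2), (10, Delta, p2), (10, Echo, x2), (18, Gamma, p2), (25, Lyra, p2), (39, Omega, x2)}
Filtering on title ≠ Echo leaves {(10, Atlas, x2), (10, Delta, p2), (18, Gamma, p2), (25, Lyra, p2), (39, Omega, x2)}.

{(10, Atlas, x2), (10, Delta, p2), (18, Gamma, p2), (25, Lyra, p2), (39, Omega, x2)}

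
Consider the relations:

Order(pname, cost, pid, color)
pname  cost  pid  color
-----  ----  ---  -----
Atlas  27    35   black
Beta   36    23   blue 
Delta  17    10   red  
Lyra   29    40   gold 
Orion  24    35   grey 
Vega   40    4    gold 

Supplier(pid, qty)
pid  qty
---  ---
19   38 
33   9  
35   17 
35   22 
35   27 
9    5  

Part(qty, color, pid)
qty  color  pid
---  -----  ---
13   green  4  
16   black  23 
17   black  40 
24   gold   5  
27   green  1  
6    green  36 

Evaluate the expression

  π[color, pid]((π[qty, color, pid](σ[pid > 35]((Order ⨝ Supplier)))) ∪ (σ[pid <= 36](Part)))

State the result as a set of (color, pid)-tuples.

Joining Order and Supplier on pid yields {(Atlas, 27, 35, black, 17), (Atlas, 27, 35, black, 22), (Atlas, 27, 35, black, 27), (Orion, 24, 35, grey, 17), (Orion, 24, 35, grey, 22), (Orion, 24, 35, grey, 27)}.
Apply σ_{pid > 35}; surviving tuples: {}
Projecting to qty, color, pid: {}
Apply σ_{pid <= 36}; surviving tuples: {(13, green, 4), (16, black, 23), (24, gold, 5), (27, green, 1), (6, green, 36)}
Union: {} with {(13, green, 4), (16, black, 23), (24, gold, 5), (27, green, 1), (6, green, 36)} → {(13, green, 4), (16, black, 23), (24, gold, 5), (27, green, 1), (6, green, 36)}
Projecting to color, pid: {(black, 23), (gold, 5), (green, 1), (green, 36), (green, 4)}

{(black, 23), (gold, 5), (green, 1), (green, 36), (green, 4)}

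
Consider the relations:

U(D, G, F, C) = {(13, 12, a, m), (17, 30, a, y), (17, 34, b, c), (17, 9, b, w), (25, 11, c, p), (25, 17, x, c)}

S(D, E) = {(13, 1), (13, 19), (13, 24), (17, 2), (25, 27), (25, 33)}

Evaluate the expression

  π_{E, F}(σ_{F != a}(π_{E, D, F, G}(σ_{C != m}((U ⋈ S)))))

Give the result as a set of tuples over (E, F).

{(2, b), (27, c), (27, x), (33, c), (33, x)}

U ⋈ S (natural join on D): {(13, 12, a, m, 1), (13, 12, a, m, 19), (13, 12, a, m, 24), (17, 30, a, y, 2), (17, 34, b, c, 2), (17, 9, b, w, 2), (25, 11, c, p, 27), (25, 11, c, p, 33), (25, 17, x, c, 27), (25, 17, x, c, 33)}
Selection C != m: {(17, 30, a, y, 2), (17, 34, b, c, 2), (17, 9, b, w, 2), (25, 11, c, p, 27), (25, 11, c, p, 33), (25, 17, x, c, 27), (25, 17, x, c, 33)}
π[E, D, F, G]: project onto (E, D, F, G) → {(2, 17, a, 30), (2, 17, b, 34), (2, 17, b, 9), (27, 25, c, 11), (27, 25, x, 17), (33, 25, c, 11), (33, 25, x, 17)}
Selection F != a: {(2, 17, b, 34), (2, 17, b, 9), (27, 25, c, 11), (27, 25, x, 17), (33, 25, c, 11), (33, 25, x, 17)}
π[E, F]: project onto (E, F) (1 duplicate(s) eliminated) → {(2, b), (27, c), (27, x), (33, c), (33, x)}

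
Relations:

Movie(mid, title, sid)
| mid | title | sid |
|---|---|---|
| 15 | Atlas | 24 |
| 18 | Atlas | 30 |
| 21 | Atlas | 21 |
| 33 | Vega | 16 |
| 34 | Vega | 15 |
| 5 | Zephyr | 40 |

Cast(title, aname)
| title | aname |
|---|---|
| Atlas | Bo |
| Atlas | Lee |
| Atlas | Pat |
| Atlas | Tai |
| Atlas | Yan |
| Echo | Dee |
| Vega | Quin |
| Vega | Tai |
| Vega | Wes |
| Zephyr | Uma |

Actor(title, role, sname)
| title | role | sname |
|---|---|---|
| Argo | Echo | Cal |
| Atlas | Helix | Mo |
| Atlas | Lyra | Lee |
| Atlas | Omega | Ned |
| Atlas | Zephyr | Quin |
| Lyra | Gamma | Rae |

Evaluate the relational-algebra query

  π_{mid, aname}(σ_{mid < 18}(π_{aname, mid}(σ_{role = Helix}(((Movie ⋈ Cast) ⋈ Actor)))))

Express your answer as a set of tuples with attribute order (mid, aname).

Natural join on title: {(15, Atlas, 24, Bo), (15, Atlas, 24, Lee), (15, Atlas, 24, Pat), (15, Atlas, 24, Tai), (15, Atlas, 24, Yan), (18, Atlas, 30, Bo), (18, Atlas, 30, Lee), (18, Atlas, 30, Pat), (18, Atlas, 30, Tai), (18, Atlas, 30, Yan), (21, Atlas, 21, Bo), (21, Atlas, 21, Lee), (21, Atlas, 21, Pat), (21, Atlas, 21, Tai), (21, Atlas, 21, Yan), (33, Vega, 16, Quin), (33, Vega, 16, Tai), (33, Vega, 16, Wes), (34, Vega, 15, Quin), (34, Vega, 15, Tai), (34, Vega, 15, Wes), (5, Zephyr, 40, Uma)}
Natural join on title: {(15, Atlas, 24, Bo, Helix, Mo), (15, Atlas, 24, Bo, Lyra, Lee), (15, Atlas, 24, Bo, Omega, Ned), (15, Atlas, 24, Bo, Zephyr, Quin), (15, Atlas, 24, Lee, Helix, Mo), (15, Atlas, 24, Lee, Lyra, Lee), (15, Atlas, 24, Lee, Omega, Ned), (15, Atlas, 24, Lee, Zephyr, Quin), (15, Atlas, 24, Pat, Helix, Mo), (15, Atlas, 24, Pat, Lyra, Lee), (15, Atlas, 24, Pat, Omega, Ned), (15, Atlas, 24, Pat, Zephyr, Quin), (15, Atlas, 24, Tai, Helix, Mo), (15, Atlas, 24, Tai, Lyra, Lee), (15, Atlas, 24, Tai, Omega, Ned), (15, Atlas, 24, Tai, Zephyr, Quin), (15, Atlas, 24, Yan, Helix, Mo), (15, Atlas, 24, Yan, Lyra, Lee), (15, Atlas, 24, Yan, Omega, Ned), (15, Atlas, 24, Yan, Zephyr, Quin), (18, Atlas, 30, Bo, Helix, Mo), (18, Atlas, 30, Bo, Lyra, Lee), (18, Atlas, 30, Bo, Omega, Ned), (18, Atlas, 30, Bo, Zephyr, Quin), (18, Atlas, 30, Lee, Helix, Mo), (18, Atlas, 30, Lee, Lyra, Lee), (18, Atlas, 30, Lee, Omega, Ned), (18, Atlas, 30, Lee, Zephyr, Quin), (18, Atlas, 30, Pat, Helix, Mo), (18, Atlas, 30, Pat, Lyra, Lee), (18, Atlas, 30, Pat, Omega, Ned), (18, Atlas, 30, Pat, Zephyr, Quin), (18, Atlas, 30, Tai, Helix, Mo), (18, Atlas, 30, Tai, Lyra, Lee), (18, Atlas, 30, Tai, Omega, Ned), (18, Atlas, 30, Tai, Zephyr, Quin), (18, Atlas, 30, Yan, Helix, Mo), (18, Atlas, 30, Yan, Lyra, Lee), (18, Atlas, 30, Yan, Omega, Ned), (18, Atlas, 30, Yan, Zephyr, Quin), (21, Atlas, 21, Bo, Helix, Mo), (21, Atlas, 21, Bo, Lyra, Lee), (21, Atlas, 21, Bo, Omega, Ned), (21, Atlas, 21, Bo, Zephyr, Quin), (21, Atlas, 21, Lee, Helix, Mo), (21, Atlas, 21, Lee, Lyra, Lee), (21, Atlas, 21, Lee, Omega, Ned), (21, Atlas, 21, Lee, Zephyr, Quin), (21, Atlas, 21, Pat, Helix, Mo), (21, Atlas, 21, Pat, Lyra, Lee), (21, Atlas, 21, Pat, Omega, Ned), (21, Atlas, 21, Pat, Zephyr, Quin), (21, Atlas, 21, Tai, Helix, Mo), (21, Atlas, 21, Tai, Lyra, Lee), (21, Atlas, 21, Tai, Omega, Ned), (21, Atlas, 21, Tai, Zephyr, Quin), (21, Atlas, 21, Yan, Helix, Mo), (21, Atlas, 21, Yan, Lyra, Lee), (21, Atlas, 21, Yan, Omega, Ned), (21, Atlas, 21, Yan, Zephyr, Quin)}
σ[role = Helix]: keep tuples satisfying role = Helix → {(15, Atlas, 24, Bo, Helix, Mo), (15, Atlas, 24, Lee, Helix, Mo), (15, Atlas, 24, Pat, Helix, Mo), (15, Atlas, 24, Tai, Helix, Mo), (15, Atlas, 24, Yan, Helix, Mo), (18, Atlas, 30, Bo, Helix, Mo), (18, Atlas, 30, Lee, Helix, Mo), (18, Atlas, 30, Pat, Helix, Mo), (18, Atlas, 30, Tai, Helix, Mo), (18, Atlas, 30, Yan, Helix, Mo), (21, Atlas, 21, Bo, Helix, Mo), (21, Atlas, 21, Lee, Helix, Mo), (21, Atlas, 21, Pat, Helix, Mo), (21, Atlas, 21, Tai, Helix, Mo), (21, Atlas, 21, Yan, Helix, Mo)}
π[aname, mid]: project onto (aname, mid) → {(Bo, 15), (Bo, 18), (Bo, 21), (Lee, 15), (Lee, 18), (Lee, 21), (Pat, 15), (Pat, 18), (Pat, 21), (Tai, 15), (Tai, 18), (Tai, 21), (Yan, 15), (Yan, 18), (Yan, 21)}
σ[mid < 18]: keep tuples satisfying mid < 18 → {(Bo, 15), (Lee, 15), (Pat, 15), (Tai, 15), (Yan, 15)}
π[mid, aname]: project onto (mid, aname) → {(15, Bo), (15, Lee), (15, Pat), (15, Tai), (15, Yan)}

{(15, Bo), (15, Lee), (15, Pat), (15, Tai), (15, Yan)}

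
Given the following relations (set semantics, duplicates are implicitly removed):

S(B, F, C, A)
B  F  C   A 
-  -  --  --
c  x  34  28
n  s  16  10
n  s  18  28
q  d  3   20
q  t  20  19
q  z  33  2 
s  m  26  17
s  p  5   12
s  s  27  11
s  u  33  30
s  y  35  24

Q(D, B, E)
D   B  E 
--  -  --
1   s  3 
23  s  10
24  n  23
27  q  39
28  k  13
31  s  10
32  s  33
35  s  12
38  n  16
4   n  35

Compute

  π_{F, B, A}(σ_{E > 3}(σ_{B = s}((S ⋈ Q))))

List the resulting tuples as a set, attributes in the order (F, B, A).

{(m, s, 17), (p, s, 12), (s, s, 11), (u, s, 30), (y, s, 24)}

Joining S and Q on B yields {(n, s, 16, 10, 24, 23), (n, s, 16, 10, 38, 16), (n, s, 16, 10, 4, 35), (n, s, 18, 28, 24, 23), (n, s, 18, 28, 38, 16), (n, s, 18, 28, 4, 35), (q, d, 3, 20, 27, 39), (q, t, 20, 19, 27, 39), (q, z, 33, 2, 27, 39), (s, m, 26, 17, 1, 3), (s, m, 26, 17, 23, 10), (s, m, 26, 17, 31, 10), (s, m, 26, 17, 32, 33), (s, m, 26, 17, 35, 12), (s, p, 5, 12, 1, 3), (s, p, 5, 12, 23, 10), (s, p, 5, 12, 31, 10), (s, p, 5, 12, 32, 33), (s, p, 5, 12, 35, 12), (s, s, 27, 11, 1, 3), (s, s, 27, 11, 23, 10), (s, s, 27, 11, 31, 10), (s, s, 27, 11, 32, 33), (s, s, 27, 11, 35, 12), (s, u, 33, 30, 1, 3), (s, u, 33, 30, 23, 10), (s, u, 33, 30, 31, 10), (s, u, 33, 30, 32, 33), (s, u, 33, 30, 35, 12), (s, y, 35, 24, 1, 3), (s, y, 35, 24, 23, 10), (s, y, 35, 24, 31, 10), (s, y, 35, 24, 32, 33), (s, y, 35, 24, 35, 12)}.
Apply σ_{B = s}; surviving tuples: {(s, m, 26, 17, 1, 3), (s, m, 26, 17, 23, 10), (s, m, 26, 17, 31, 10), (s, m, 26, 17, 32, 33), (s, m, 26, 17, 35, 12), (s, p, 5, 12, 1, 3), (s, p, 5, 12, 23, 10), (s, p, 5, 12, 31, 10), (s, p, 5, 12, 32, 33), (s, p, 5, 12, 35, 12), (s, s, 27, 11, 1, 3), (s, s, 27, 11, 23, 10), (s, s, 27, 11, 31, 10), (s, s, 27, 11, 32, 33), (s, s, 27, 11, 35, 12), (s, u, 33, 30, 1, 3), (s, u, 33, 30, 23, 10), (s, u, 33, 30, 31, 10), (s, u, 33, 30, 32, 33), (s, u, 33, 30, 35, 12), (s, y, 35, 24, 1, 3), (s, y, 35, 24, 23, 10), (s, y, 35, 24, 31, 10), (s, y, 35, 24, 32, 33), (s, y, 35, 24, 35, 12)}
Apply σ_{E > 3}; surviving tuples: {(s, m, 26, 17, 23, 10), (s, m, 26, 17, 31, 10), (s, m, 26, 17, 32, 33), (s, m, 26, 17, 35, 12), (s, p, 5, 12, 23, 10), (s, p, 5, 12, 31, 10), (s, p, 5, 12, 32, 33), (s, p, 5, 12, 35, 12), (s, s, 27, 11, 23, 10), (s, s, 27, 11, 31, 10), (s, s, 27, 11, 32, 33), (s, s, 27, 11, 35, 12), (s, u, 33, 30, 23, 10), (s, u, 33, 30, 31, 10), (s, u, 33, 30, 32, 33), (s, u, 33, 30, 35, 12), (s, y, 35, 24, 23, 10), (s, y, 35, 24, 31, 10), (s, y, 35, 24, 32, 33), (s, y, 35, 24, 35, 12)}
π[F, B, A]: project onto (F, B, A) (15 duplicate(s) eliminated) → {(m, s, 17), (p, s, 12), (s, s, 11), (u, s, 30), (y, s, 24)}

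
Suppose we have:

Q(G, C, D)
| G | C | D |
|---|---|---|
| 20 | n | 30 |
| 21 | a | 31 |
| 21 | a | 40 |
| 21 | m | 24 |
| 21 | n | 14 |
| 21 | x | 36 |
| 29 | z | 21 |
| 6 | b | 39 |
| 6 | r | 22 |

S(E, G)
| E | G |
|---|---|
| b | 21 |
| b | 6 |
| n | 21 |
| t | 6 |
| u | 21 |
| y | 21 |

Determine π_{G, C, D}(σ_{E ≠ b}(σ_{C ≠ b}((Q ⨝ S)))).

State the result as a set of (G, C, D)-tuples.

{(21, a, 31), (21, a, 40), (21, m, 24), (21, n, 14), (21, x, 36), (6, r, 22)}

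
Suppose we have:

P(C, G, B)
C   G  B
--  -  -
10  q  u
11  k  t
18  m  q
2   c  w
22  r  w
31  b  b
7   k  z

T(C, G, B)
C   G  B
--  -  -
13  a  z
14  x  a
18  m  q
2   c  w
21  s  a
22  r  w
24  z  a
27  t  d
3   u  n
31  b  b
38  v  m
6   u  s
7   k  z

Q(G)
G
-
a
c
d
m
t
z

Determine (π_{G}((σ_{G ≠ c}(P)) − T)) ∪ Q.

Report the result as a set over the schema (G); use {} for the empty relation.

{a, c, d, k, m, q, t, z}

Apply σ_{G ≠ c}; surviving tuples: {(10, q, u), (11, k, t), (18, m, q), (22, r, w), (31, b, b), (7, k, z)}
Taking the difference: {(10, q, u), (11, k, t)}
π[G]: project onto (G) → {k, q}
Taking the union: {a, c, d, k, m, q, t, z}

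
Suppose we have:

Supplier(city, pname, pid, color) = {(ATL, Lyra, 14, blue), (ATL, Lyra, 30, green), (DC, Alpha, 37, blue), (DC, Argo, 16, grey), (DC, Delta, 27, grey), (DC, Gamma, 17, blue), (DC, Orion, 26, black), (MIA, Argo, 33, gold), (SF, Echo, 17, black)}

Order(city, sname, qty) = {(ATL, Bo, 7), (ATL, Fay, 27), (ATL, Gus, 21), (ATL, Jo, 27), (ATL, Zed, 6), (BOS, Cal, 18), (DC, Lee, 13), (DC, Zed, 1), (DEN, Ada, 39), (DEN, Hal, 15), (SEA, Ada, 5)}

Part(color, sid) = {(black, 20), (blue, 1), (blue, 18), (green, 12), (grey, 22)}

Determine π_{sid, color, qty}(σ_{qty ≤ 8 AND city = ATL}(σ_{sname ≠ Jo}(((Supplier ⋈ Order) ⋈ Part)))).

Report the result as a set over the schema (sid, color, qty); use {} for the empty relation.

{(1, blue, 6), (1, blue, 7), (12, green, 6), (12, green, 7), (18, blue, 6), (18, blue, 7)}

Supplier ⋈ Order (natural join on city): {(ATL, Lyra, 14, blue, Bo, 7), (ATL, Lyra, 14, blue, Fay, 27), (ATL, Lyra, 14, blue, Gus, 21), (ATL, Lyra, 14, blue, Jo, 27), (ATL, Lyra, 14, blue, Zed, 6), (ATL, Lyra, 30, green, Bo, 7), (ATL, Lyra, 30, green, Fay, 27), (ATL, Lyra, 30, green, Gus, 21), (ATL, Lyra, 30, green, Jo, 27), (ATL, Lyra, 30, green, Zed, 6), (DC, Alpha, 37, blue, Lee, 13), (DC, Alpha, 37, blue, Zed, 1), (DC, Argo, 16, grey, Lee, 13), (DC, Argo, 16, grey, Zed, 1), (DC, Delta, 27, grey, Lee, 13), (DC, Delta, 27, grey, Zed, 1), (DC, Gamma, 17, blue, Lee, 13), (DC, Gamma, 17, blue, Zed, 1), (DC, Orion, 26, black, Lee, 13), (DC, Orion, 26, black, Zed, 1)}
(Supplier ⋈ Order) ⋈ Part (natural join on color): {(ATL, Lyra, 14, blue, Bo, 7, 1), (ATL, Lyra, 14, blue, Bo, 7, 18), (ATL, Lyra, 14, blue, Fay, 27, 1), (ATL, Lyra, 14, blue, Fay, 27, 18), (ATL, Lyra, 14, blue, Gus, 21, 1), (ATL, Lyra, 14, blue, Gus, 21, 18), (ATL, Lyra, 14, blue, Jo, 27, 1), (ATL, Lyra, 14, blue, Jo, 27, 18), (ATL, Lyra, 14, blue, Zed, 6, 1), (ATL, Lyra, 14, blue, Zed, 6, 18), (ATL, Lyra, 30, green, Bo, 7, 12), (ATL, Lyra, 30, green, Fay, 27, 12), (ATL, Lyra, 30, green, Gus, 21, 12), (ATL, Lyra, 30, green, Jo, 27, 12), (ATL, Lyra, 30, green, Zed, 6, 12), (DC, Alpha, 37, blue, Lee, 13, 1), (DC, Alpha, 37, blue, Lee, 13, 18), (DC, Alpha, 37, blue, Zed, 1, 1), (DC, Alpha, 37, blue, Zed, 1, 18), (DC, Argo, 16, grey, Lee, 13, 22), (DC, Argo, 16, grey, Zed, 1, 22), (DC, Delta, 27, grey, Lee, 13, 22), (DC, Delta, 27, grey, Zed, 1, 22), (DC, Gamma, 17, blue, Lee, 13, 1), (DC, Gamma, 17, blue, Lee, 13, 18), (DC, Gamma, 17, blue, Zed, 1, 1), (DC, Gamma, 17, blue, Zed, 1, 18), (DC, Orion, 26, black, Lee, 13, 20), (DC, Orion, 26, black, Zed, 1, 20)}
σ[sname ≠ Jo]: keep tuples satisfying sname ≠ Jo → {(ATL, Lyra, 14, blue, Bo, 7, 1), (ATL, Lyra, 14, blue, Bo, 7, 18), (ATL, Lyra, 14, blue, Fay, 27, 1), (ATL, Lyra, 14, blue, Fay, 27, 18), (ATL, Lyra, 14, blue, Gus, 21, 1), (ATL, Lyra, 14, blue, Gus, 21, 18), (ATL, Lyra, 14, blue, Zed, 6, 1), (ATL, Lyra, 14, blue, Zed, 6, 18), (ATL, Lyra, 30, green, Bo, 7, 12), (ATL, Lyra, 30, green, Fay, 27, 12), (ATL, Lyra, 30, green, Gus, 21, 12), (ATL, Lyra, 30, green, Zed, 6, 12), (DC, Alpha, 37, blue, Lee, 13, 1), (DC, Alpha, 37, blue, Lee, 13, 18), (DC, Alpha, 37, blue, Zed, 1, 1), (DC, Alpha, 37, blue, Zed, 1, 18), (DC, Argo, 16, grey, Lee, 13, 22), (DC, Argo, 16, grey, Zed, 1, 22), (DC, Delta, 27, grey, Lee, 13, 22), (DC, Delta, 27, grey, Zed, 1, 22), (DC, Gamma, 17, blue, Lee, 13, 1), (DC, Gamma, 17, blue, Lee, 13, 18), (DC, Gamma, 17, blue, Zed, 1, 1), (DC, Gamma, 17, blue, Zed, 1, 18), (DC, Orion, 26, black, Lee, 13, 20), (DC, Orion, 26, black, Zed, 1, 20)}
σ[qty ≤ 8 AND city = ATL]: keep tuples satisfying qty ≤ 8 AND city = ATL → {(ATL, Lyra, 14, blue, Bo, 7, 1), (ATL, Lyra, 14, blue, Bo, 7, 18), (ATL, Lyra, 14, blue, Zed, 6, 1), (ATL, Lyra, 14, blue, Zed, 6, 18), (ATL, Lyra, 30, green, Bo, 7, 12), (ATL, Lyra, 30, green, Zed, 6, 12)}
Projecting to sid, color, qty: {(1, blue, 6), (1, blue, 7), (12, green, 6), (12, green, 7), (18, blue, 6), (18, blue, 7)}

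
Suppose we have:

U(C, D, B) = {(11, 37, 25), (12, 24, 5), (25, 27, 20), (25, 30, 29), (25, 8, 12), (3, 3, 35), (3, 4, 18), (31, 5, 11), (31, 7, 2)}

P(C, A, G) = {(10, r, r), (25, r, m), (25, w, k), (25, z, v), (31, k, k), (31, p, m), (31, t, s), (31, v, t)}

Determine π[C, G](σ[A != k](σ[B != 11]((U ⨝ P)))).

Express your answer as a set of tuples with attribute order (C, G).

{(25, k), (25, m), (25, v), (31, m), (31, s), (31, t)}

Natural join on C: {(25, 27, 20, r, m), (25, 27, 20, w, k), (25, 27, 20, z, v), (25, 30, 29, r, m), (25, 30, 29, w, k), (25, 30, 29, z, v), (25, 8, 12, r, m), (25, 8, 12, w, k), (25, 8, 12, z, v), (31, 5, 11, k, k), (31, 5, 11, p, m), (31, 5, 11, t, s), (31, 5, 11, v, t), (31, 7, 2, k, k), (31, 7, 2, p, m), (31, 7, 2, t, s), (31, 7, 2, v, t)}
σ[B != 11]: keep tuples satisfying B != 11 → {(25, 27, 20, r, m), (25, 27, 20, w, k), (25, 27, 20, z, v), (25, 30, 29, r, m), (25, 30, 29, w, k), (25, 30, 29, z, v), (25, 8, 12, r, m), (25, 8, 12, w, k), (25, 8, 12, z, v), (31, 7, 2, k, k), (31, 7, 2, p, m), (31, 7, 2, t, s), (31, 7, 2, v, t)}
σ[A != k]: keep tuples satisfying A != k → {(25, 27, 20, r, m), (25, 27, 20, w, k), (25, 27, 20, z, v), (25, 30, 29, r, m), (25, 30, 29, w, k), (25, 30, 29, z, v), (25, 8, 12, r, m), (25, 8, 12, w, k), (25, 8, 12, z, v), (31, 7, 2, p, m), (31, 7, 2, t, s), (31, 7, 2, v, t)}
Keep only column(s) C, G (6 duplicate(s) eliminated): {(25, k), (25, m), (25, v), (31, m), (31, s), (31, t)}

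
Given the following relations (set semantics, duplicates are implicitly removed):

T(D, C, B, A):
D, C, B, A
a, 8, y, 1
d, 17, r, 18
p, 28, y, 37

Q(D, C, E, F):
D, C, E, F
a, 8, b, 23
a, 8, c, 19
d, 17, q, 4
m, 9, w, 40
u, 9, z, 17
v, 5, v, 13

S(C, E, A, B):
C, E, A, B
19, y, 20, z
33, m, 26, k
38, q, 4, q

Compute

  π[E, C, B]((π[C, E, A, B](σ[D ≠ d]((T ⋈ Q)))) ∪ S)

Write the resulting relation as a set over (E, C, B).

{(b, 8, y), (c, 8, y), (m, 33, k), (q, 38, q), (y, 19, z)}

Joining T and Q on D, C yields {(a, 8, y, 1, b, 23), (a, 8, y, 1, c, 19), (d, 17, r, 18, q, 4)}.
Apply σ_{D ≠ d}; surviving tuples: {(a, 8, y, 1, b, 23), (a, 8, y, 1, c, 19)}
Projecting to C, E, A, B: {(8, b, 1, y), (8, c, 1, y)}
Union: {(8, b, 1, y), (8, c, 1, y)} with {(19, y, 20, z), (33, m, 26, k), (38, q, 4, q)} → {(19, y, 20, z), (33, m, 26, k), (38, q, 4, q), (8, b, 1, y), (8, c, 1, y)}
Projecting to E, C, B: {(b, 8, y), (c, 8, y), (m, 33, k), (q, 38, q), (y, 19, z)}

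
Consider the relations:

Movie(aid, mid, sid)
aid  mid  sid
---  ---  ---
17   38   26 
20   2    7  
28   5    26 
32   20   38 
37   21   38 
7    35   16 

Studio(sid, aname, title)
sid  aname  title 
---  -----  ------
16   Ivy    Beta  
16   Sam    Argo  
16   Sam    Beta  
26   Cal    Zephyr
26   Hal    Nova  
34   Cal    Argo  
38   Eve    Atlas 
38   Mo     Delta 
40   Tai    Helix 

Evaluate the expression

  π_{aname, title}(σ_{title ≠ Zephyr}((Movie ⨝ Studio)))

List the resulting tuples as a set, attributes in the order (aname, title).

{(Eve, Atlas), (Hal, Nova), (Ivy, Beta), (Mo, Delta), (Sam, Argo), (Sam, Beta)}

Joining Movie and Studio on sid yields {(17, 38, 26, Cal, Zephyr), (17, 38, 26, Hal, Nova), (28, 5, 26, Cal, Zephyr), (28, 5, 26, Hal, Nova), (32, 20, 38, Eve, Atlas), (32, 20, 38, Mo, Delta), (37, 21, 38, Eve, Atlas), (37, 21, 38, Mo, Delta), (7, 35, 16, Ivy, Beta), (7, 35, 16, Sam, Argo), (7, 35, 16, Sam, Beta)}.
Apply σ_{title ≠ Zephyr}; surviving tuples: {(17, 38, 26, Hal, Nova), (28, 5, 26, Hal, Nova), (32, 20, 38, Eve, Atlas), (32, 20, 38, Mo, Delta), (37, 21, 38, Eve, Atlas), (37, 21, 38, Mo, Delta), (7, 35, 16, Ivy, Beta), (7, 35, 16, Sam, Argo), (7, 35, 16, Sam, Beta)}
Projecting to aname, title (3 duplicate(s) eliminated): {(Eve, Atlas), (Hal, Nova), (Ivy, Beta), (Mo, Delta), (Sam, Argo), (Sam, Beta)}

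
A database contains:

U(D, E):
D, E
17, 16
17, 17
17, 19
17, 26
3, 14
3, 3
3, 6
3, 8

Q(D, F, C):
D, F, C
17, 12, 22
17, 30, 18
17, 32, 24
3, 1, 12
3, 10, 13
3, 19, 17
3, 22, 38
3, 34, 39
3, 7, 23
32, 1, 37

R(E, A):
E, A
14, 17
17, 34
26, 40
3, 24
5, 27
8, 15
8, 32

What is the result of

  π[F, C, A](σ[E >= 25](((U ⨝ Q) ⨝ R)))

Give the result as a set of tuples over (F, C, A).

{(12, 22, 40), (30, 18, 40), (32, 24, 40)}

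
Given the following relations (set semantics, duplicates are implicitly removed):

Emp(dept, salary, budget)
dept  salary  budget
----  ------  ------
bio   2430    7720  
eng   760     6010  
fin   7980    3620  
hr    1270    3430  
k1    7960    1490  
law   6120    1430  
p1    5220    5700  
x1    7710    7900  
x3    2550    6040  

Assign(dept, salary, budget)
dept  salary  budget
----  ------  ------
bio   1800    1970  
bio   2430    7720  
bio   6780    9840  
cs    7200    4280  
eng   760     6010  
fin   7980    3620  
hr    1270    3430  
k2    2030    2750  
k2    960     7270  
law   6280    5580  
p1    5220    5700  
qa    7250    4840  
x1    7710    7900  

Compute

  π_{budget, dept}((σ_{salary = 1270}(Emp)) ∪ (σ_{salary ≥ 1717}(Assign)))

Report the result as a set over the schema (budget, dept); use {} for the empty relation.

Apply σ_{salary = 1270}; surviving tuples: {(hr, 1270, 3430)}
Apply σ_{salary ≥ 1717}; surviving tuples: {(bio, 1800, 1970), (bio, 2430, 7720), (bio, 6780, 9840), (cs, 7200, 4280), (fin, 7980, 3620), (k2, 2030, 2750), (law, 6280, 5580), (p1, 5220, 5700), (qa, 7250, 4840), (x1, 7710, 7900)}
Union: {(hr, 1270, 3430)} with {(bio, 1800, 1970), (bio, 2430, 7720), (bio, 6780, 9840), (cs, 7200, 4280), (fin, 7980, 3620), (k2, 2030, 2750), (law, 6280, 5580), (p1, 5220, 5700), (qa, 7250, 4840), (x1, 7710, 7900)} → {(bio, 1800, 1970), (bio, 2430, 7720), (bio, 6780, 9840), (cs, 7200, 4280), (fin, 7980, 3620), (hr, 1270, 3430), (k2, 2030, 2750), (law, 6280, 5580), (p1, 5220, 5700), (qa, 7250, 4840), (x1, 7710, 7900)}
π_{budget, dept} gives {(1970, bio), (2750, k2), (3430, hr), (3620, fin), (4280, cs), (4840, qa), (5580, law), (5700, p1), (7720, bio), (7900, x1), (9840, bio)}.

{(1970, bio), (2750, k2), (3430, hr), (3620, fin), (4280, cs), (4840, qa), (5580, law), (5700, p1), (7720, bio), (7900, x1), (9840, bio)}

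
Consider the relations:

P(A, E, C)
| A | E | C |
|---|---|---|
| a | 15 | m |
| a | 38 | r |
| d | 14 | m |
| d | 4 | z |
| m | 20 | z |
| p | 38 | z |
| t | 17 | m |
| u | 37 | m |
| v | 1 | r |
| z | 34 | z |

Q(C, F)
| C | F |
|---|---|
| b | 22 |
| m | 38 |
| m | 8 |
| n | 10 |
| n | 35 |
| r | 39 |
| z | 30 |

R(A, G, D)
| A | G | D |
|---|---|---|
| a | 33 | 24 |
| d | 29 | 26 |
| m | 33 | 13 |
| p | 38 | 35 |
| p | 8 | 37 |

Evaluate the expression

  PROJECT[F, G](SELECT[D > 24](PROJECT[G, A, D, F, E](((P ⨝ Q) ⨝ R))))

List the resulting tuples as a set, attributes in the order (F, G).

Natural join on C: {(a, 15, m, 38), (a, 15, m, 8), (a, 38, r, 39), (d, 14, m, 38), (d, 14, m, 8), (d, 4, z, 30), (m, 20, z, 30), (p, 38, z, 30), (t, 17, m, 38), (t, 17, m, 8), (u, 37, m, 38), (u, 37, m, 8), (v, 1, r, 39), (z, 34, z, 30)}
Natural join on A: {(a, 15, m, 38, 33, 24), (a, 15, m, 8, 33, 24), (a, 38, r, 39, 33, 24), (d, 14, m, 38, 29, 26), (d, 14, m, 8, 29, 26), (d, 4, z, 30, 29, 26), (m, 20, z, 30, 33, 13), (p, 38, z, 30, 38, 35), (p, 38, z, 30, 8, 37)}
π_{G, A, D, F, E} gives {(29, d, 26, 30, 4), (29, d, 26, 38, 14), (29, d, 26, 8, 14), (33, a, 24, 38, 15), (33, a, 24, 39, 38), (33, a, 24, 8, 15), (33, m, 13, 30, 20), (38, p, 35, 30, 38), (8, p, 37, 30, 38)}.
σ[D > 24]: keep tuples satisfying D > 24 → {(29, d, 26, 30, 4), (29, d, 26, 38, 14), (29, d, 26, 8, 14), (38, p, 35, 30, 38), (8, p, 37, 30, 38)}
π_{F, G} gives {(30, 29), (30, 38), (30, 8), (38, 29), (8, 29)}.

{(30, 29), (30, 38), (30, 8), (38, 29), (8, 29)}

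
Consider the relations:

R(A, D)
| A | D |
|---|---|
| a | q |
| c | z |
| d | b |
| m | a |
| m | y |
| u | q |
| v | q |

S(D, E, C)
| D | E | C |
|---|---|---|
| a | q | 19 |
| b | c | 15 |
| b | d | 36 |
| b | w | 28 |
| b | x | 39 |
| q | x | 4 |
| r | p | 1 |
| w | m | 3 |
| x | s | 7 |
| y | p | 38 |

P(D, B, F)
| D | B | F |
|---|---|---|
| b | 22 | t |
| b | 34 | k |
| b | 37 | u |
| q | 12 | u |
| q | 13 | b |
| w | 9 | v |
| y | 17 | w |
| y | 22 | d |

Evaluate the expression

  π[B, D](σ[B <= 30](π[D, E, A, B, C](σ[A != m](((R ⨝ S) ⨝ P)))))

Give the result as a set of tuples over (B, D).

Joining R and S on D yields {(a, q, x, 4), (d, b, c, 15), (d, b, d, 36), (d, b, w, 28), (d, b, x, 39), (m, a, q, 19), (m, y, p, 38), (u, q, x, 4), (v, q, x, 4)}.
Joining (R ⨝ S) and P on D yields {(a, q, x, 4, 12, u), (a, q, x, 4, 13, b), (d, b, c, 15, 22, t), (d, b, c, 15, 34, k), (d, b, c, 15, 37, u), (d, b, d, 36, 22, t), (d, b, d, 36, 34, k), (d, b, d, 36, 37, u), (d, b, w, 28, 22, t), (d, b, w, 28, 34, k), (d, b, w, 28, 37, u), (d, b, x, 39, 22, t), (d, b, x, 39, 34, k), (d, b, x, 39, 37, u), (m, y, p, 38, 17, w), (m, y, p, 38, 22, d), (u, q, x, 4, 12, u), (u, q, x, 4, 13, b), (v, q, x, 4, 12, u), (v, q, x, 4, 13, b)}.
Apply σ_{A != m}; surviving tuples: {(a, q, x, 4, 12, u), (a, q, x, 4, 13, b), (d, b, c, 15, 22, t), (d, b, c, 15, 34, k), (d, b, c, 15, 37, u), (d, b, d, 36, 22, t), (d, b, d, 36, 34, k), (d, b, d, 36, 37, u), (d, b, w, 28, 22, t), (d, b, w, 28, 34, k), (d, b, w, 28, 37, u), (d, b, x, 39, 22, t), (d, b, x, 39, 34, k), (d, b, x, 39, 37, u), (u, q, x, 4, 12, u), (u, q, x, 4, 13, b), (v, q, x, 4, 12, u), (v, q, x, 4, 13, b)}
Keep only column(s) D, E, A, B, C: {(b, c, d, 22, 15), (b, c, d, 34, 15), (b, c, d, 37, 15), (b, d, d, 22, 36), (b, d, d, 34, 36), (b, d, d, 37, 36), (b, w, d, 22, 28), (b, w, d, 34, 28), (b, w, d, 37, 28), (b, x, d, 22, 39), (b, x, d, 34, 39), (b, x, d, 37, 39), (q, x, a, 12, 4), (q, x, a, 13, 4), (q, x, u, 12, 4), (q, x, u, 13, 4), (q, x, v, 12, 4), (q, x, v, 13, 4)}
Apply σ_{B <= 30}; surviving tuples: {(b, c, d, 22, 15), (b, d, d, 22, 36), (b, w, d, 22, 28), (b, x, d, 22, 39), (q, x, a, 12, 4), (q, x, a, 13, 4), (q, x, u, 12, 4), (q, x, u, 13, 4), (q, x, v, 12, 4), (q, x, v, 13, 4)}
Keep only column(s) B, D (7 duplicate(s) eliminated): {(12, q), (13, q), (22, b)}

{(12, q), (13, q), (22, b)}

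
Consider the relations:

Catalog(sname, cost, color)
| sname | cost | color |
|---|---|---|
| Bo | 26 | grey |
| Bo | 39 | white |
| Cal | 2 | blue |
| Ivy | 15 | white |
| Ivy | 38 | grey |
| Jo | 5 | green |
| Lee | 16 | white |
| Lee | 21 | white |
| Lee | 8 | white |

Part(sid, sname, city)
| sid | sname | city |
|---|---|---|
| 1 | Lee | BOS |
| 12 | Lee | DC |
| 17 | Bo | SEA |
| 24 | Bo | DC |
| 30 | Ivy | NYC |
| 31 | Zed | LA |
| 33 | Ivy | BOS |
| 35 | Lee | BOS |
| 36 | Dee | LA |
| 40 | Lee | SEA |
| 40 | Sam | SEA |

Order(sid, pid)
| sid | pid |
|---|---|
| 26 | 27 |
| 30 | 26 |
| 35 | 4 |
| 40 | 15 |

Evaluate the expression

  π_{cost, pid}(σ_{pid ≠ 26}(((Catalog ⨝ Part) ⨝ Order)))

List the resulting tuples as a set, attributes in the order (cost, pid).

{(16, 15), (16, 4), (21, 15), (21, 4), (8, 15), (8, 4)}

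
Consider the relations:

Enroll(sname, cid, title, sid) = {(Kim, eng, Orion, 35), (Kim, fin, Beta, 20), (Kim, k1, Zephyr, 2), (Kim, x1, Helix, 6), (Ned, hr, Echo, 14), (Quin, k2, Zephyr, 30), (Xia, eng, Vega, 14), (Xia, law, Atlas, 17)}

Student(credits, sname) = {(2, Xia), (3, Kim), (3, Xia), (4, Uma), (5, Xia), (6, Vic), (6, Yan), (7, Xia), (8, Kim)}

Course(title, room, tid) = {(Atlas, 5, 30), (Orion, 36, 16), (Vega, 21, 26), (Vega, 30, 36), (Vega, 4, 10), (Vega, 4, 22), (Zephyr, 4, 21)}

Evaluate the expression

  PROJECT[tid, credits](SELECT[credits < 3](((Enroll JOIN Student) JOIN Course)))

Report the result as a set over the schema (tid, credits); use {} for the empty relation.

{(10, 2), (22, 2), (26, 2), (30, 2), (36, 2)}

Natural join on sname: {(Kim, eng, Orion, 35, 3), (Kim, eng, Orion, 35, 8), (Kim, fin, Beta, 20, 3), (Kim, fin, Beta, 20, 8), (Kim, k1, Zephyr, 2, 3), (Kim, k1, Zephyr, 2, 8), (Kim, x1, Helix, 6, 3), (Kim, x1, Helix, 6, 8), (Xia, eng, Vega, 14, 2), (Xia, eng, Vega, 14, 3), (Xia, eng, Vega, 14, 5), (Xia, eng, Vega, 14, 7), (Xia, law, Atlas, 17, 2), (Xia, law, Atlas, 17, 3), (Xia, law, Atlas, 17, 5), (Xia, law, Atlas, 17, 7)}
Natural join on title: {(Kim, eng, Orion, 35, 3, 36, 16), (Kim, eng, Orion, 35, 8, 36, 16), (Kim, k1, Zephyr, 2, 3, 4, 21), (Kim, k1, Zephyr, 2, 8, 4, 21), (Xia, eng, Vega, 14, 2, 21, 26), (Xia, eng, Vega, 14, 2, 30, 36), (Xia, eng, Vega, 14, 2, 4, 10), (Xia, eng, Vega, 14, 2, 4, 22), (Xia, eng, Vega, 14, 3, 21, 26), (Xia, eng, Vega, 14, 3, 30, 36), (Xia, eng, Vega, 14, 3, 4, 10), (Xia, eng, Vega, 14, 3, 4, 22), (Xia, eng, Vega, 14, 5, 21, 26), (Xia, eng, Vega, 14, 5, 30, 36), (Xia, eng, Vega, 14, 5, 4, 10), (Xia, eng, Vega, 14, 5, 4, 22), (Xia, eng, Vega, 14, 7, 21, 26), (Xia, eng, Vega, 14, 7, 30, 36), (Xia, eng, Vega, 14, 7, 4, 10), (Xia, eng, Vega, 14, 7, 4, 22), (Xia, law, Atlas, 17, 2, 5, 30), (Xia, law, Atlas, 17, 3, 5, 30), (Xia, law, Atlas, 17, 5, 5, 30), (Xia, law, Atlas, 17, 7, 5, 30)}
Selection credits < 3: {(Xia, eng, Vega, 14, 2, 21, 26), (Xia, eng, Vega, 14, 2, 30, 36), (Xia, eng, Vega, 14, 2, 4, 10), (Xia, eng, Vega, 14, 2, 4, 22), (Xia, law, Atlas, 17, 2, 5, 30)}
π_{tid, credits} gives {(10, 2), (22, 2), (26, 2), (30, 2), (36, 2)}.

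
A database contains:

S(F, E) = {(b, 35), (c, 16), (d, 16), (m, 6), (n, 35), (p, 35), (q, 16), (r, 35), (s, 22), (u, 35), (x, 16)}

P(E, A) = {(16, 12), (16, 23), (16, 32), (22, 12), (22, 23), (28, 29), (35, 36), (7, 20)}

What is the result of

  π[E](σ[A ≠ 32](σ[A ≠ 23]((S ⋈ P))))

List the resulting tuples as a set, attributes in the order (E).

Joining S and P on E yields {(b, 35, 36), (c, 16, 12), (c, 16, 23), (c, 16, 32), (d, 16, 12), (d, 16, 23), (d, 16, 32), (n, 35, 36), (p, 35, 36), (q, 16, 12), (q, 16, 23), (q, 16, 32), (r, 35, 36), (s, 22, 12), (s, 22, 23), (u, 35, 36), (x, 16, 12), (x, 16, 23), (x, 16, 32)}.
Apply σ_{A ≠ 23}; surviving tuples: {(b, 35, 36), (c, 16, 12), (c, 16, 32), (d, 16, 12), (d, 16, 32), (n, 35, 36), (p, 35, 36), (q, 16, 12), (q, 16, 32), (r, 35, 36), (s, 22, 12), (u, 35, 36), (x, 16, 12), (x, 16, 32)}
Apply σ_{A ≠ 32}; surviving tuples: {(b, 35, 36), (c, 16, 12), (d, 16, 12), (n, 35, 36), (p, 35, 36), (q, 16, 12), (r, 35, 36), (s, 22, 12), (u, 35, 36), (x, 16, 12)}
Projecting to E (7 duplicate(s) eliminated): {16, 22, 35}

{16, 22, 35}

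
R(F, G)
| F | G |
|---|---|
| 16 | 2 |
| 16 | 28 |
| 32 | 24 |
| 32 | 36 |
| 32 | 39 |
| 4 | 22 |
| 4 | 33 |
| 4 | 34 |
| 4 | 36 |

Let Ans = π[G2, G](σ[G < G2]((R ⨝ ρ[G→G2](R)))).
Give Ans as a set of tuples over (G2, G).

ρ[G→G2]: schema becomes (F, G2); tuples unchanged.
Joining R and ρ[G→G2](R) on F yields {(16, 2, 2), (16, 2, 28), (16, 28, 2), (16, 28, 28), (32, 24, 24), (32, 24, 36), (32, 24, 39), (32, 36, 24), (32, 36, 36), (32, 36, 39), (32, 39, 24), (32, 39, 36), (32, 39, 39), (4, 22, 22), (4, 22, 33), (4, 22, 34), (4, 22, 36), (4, 33, 22), (4, 33, 33), (4, 33, 34), (4, 33, 36), (4, 34, 22), (4, 34, 33), (4, 34, 34), (4, 34, 36), (4, 36, 22), (4, 36, 33), (4, 36, 34), (4, 36, 36)}.
σ[G < G2]: keep tuples satisfying G < G2 → {(16, 2, 28), (32, 24, 36), (32, 24, 39), (32, 36, 39), (4, 22, 33), (4, 22, 34), (4, 22, 36), (4, 33, 34), (4, 33, 36), (4, 34, 36)}
Keep only column(s) G2, G: {(28, 2), (33, 22), (34, 22), (34, 33), (36, 22), (36, 24), (36, 33), (36, 34), (39, 24), (39, 36)}

{(28, 2), (33, 22), (34, 22), (34, 33), (36, 22), (36, 24), (36, 33), (36, 34), (39, 24), (39, 36)}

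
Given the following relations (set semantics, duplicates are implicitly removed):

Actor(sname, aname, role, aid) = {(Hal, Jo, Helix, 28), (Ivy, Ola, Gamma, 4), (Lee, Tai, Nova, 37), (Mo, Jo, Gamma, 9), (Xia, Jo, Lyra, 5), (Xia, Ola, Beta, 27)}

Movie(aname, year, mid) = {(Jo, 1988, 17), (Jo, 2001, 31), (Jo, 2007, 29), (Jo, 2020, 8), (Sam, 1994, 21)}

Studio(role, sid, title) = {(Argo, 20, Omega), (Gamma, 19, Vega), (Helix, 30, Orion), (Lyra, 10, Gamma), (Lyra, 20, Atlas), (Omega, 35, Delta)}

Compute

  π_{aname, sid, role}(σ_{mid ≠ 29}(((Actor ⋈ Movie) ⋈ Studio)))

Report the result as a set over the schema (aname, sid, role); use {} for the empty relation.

Joining Actor and Movie on aname yields {(Hal, Jo, Helix, 28, 1988, 17), (Hal, Jo, Helix, 28, 2001, 31), (Hal, Jo, Helix, 28, 2007, 29), (Hal, Jo, Helix, 28, 2020, 8), (Mo, Jo, Gamma, 9, 1988, 17), (Mo, Jo, Gamma, 9, 2001, 31), (Mo, Jo, Gamma, 9, 2007, 29), (Mo, Jo, Gamma, 9, 2020, 8), (Xia, Jo, Lyra, 5, 1988, 17), (Xia, Jo, Lyra, 5, 2001, 31), (Xia, Jo, Lyra, 5, 2007, 29), (Xia, Jo, Lyra, 5, 2020, 8)}.
Joining (Actor ⋈ Movie) and Studio on role yields {(Hal, Jo, Helix, 28, 1988, 17, 30, Orion), (Hal, Jo, Helix, 28, 2001, 31, 30, Orion), (Hal, Jo, Helix, 28, 2007, 29, 30, Orion), (Hal, Jo, Helix, 28, 2020, 8, 30, Orion), (Mo, Jo, Gamma, 9, 1988, 17, 19, Vega), (Mo, Jo, Gamma, 9, 2001, 31, 19, Vega), (Mo, Jo, Gamma, 9, 2007, 29, 19, Vega), (Mo, Jo, Gamma, 9, 2020, 8, 19, Vega), (Xia, Jo, Lyra, 5, 1988, 17, 10, Gamma), (Xia, Jo, Lyra, 5, 1988, 17, 20, Atlas), (Xia, Jo, Lyra, 5, 2001, 31, 10, Gamma), (Xia, Jo, Lyra, 5, 2001, 31, 20, Atlas), (Xia, Jo, Lyra, 5, 2007, 29, 10, Gamma), (Xia, Jo, Lyra, 5, 2007, 29, 20, Atlas), (Xia, Jo, Lyra, 5, 2020, 8, 10, Gamma), (Xia, Jo, Lyra, 5, 2020, 8, 20, Atlas)}.
Apply σ_{mid ≠ 29}; surviving tuples: {(Hal, Jo, Helix, 28, 1988, 17, 30, Orion), (Hal, Jo, Helix, 28, 2001, 31, 30, Orion), (Hal, Jo, Helix, 28, 2020, 8, 30, Orion), (Mo, Jo, Gamma, 9, 1988, 17, 19, Vega), (Mo, Jo, Gamma, 9, 2001, 31, 19, Vega), (Mo, Jo, Gamma, 9, 2020, 8, 19, Vega), (Xia, Jo, Lyra, 5, 1988, 17, 10, Gamma), (Xia, Jo, Lyra, 5, 1988, 17, 20, Atlas), (Xia, Jo, Lyra, 5, 2001, 31, 10, Gamma), (Xia, Jo, Lyra, 5, 2001, 31, 20, Atlas), (Xia, Jo, Lyra, 5, 2020, 8, 10, Gamma), (Xia, Jo, Lyra, 5, 2020, 8, 20, Atlas)}
π_{aname, sid, role} gives {(Jo, 10, Lyra), (Jo, 19, Gamma), (Jo, 20, Lyra), (Jo, 30, Helix)} (8 duplicate(s) eliminated).

{(Jo, 10, Lyra), (Jo, 19, Gamma), (Jo, 20, Lyra), (Jo, 30, Helix)}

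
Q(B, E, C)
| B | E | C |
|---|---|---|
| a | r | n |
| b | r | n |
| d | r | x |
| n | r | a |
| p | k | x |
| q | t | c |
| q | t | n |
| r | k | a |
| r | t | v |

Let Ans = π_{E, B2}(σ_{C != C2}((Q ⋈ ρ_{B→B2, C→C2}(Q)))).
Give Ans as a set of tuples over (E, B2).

{(k, p), (k, r), (r, a), (r, b), (r, d), (r, n), (t, q), (t, r)}

ρ[B→B2, C→C2]: schema becomes (B2, E, C2); tuples unchanged.
Natural join on E: {(a, r, n, a, n), (a, r, n, b, n), (a, r, n, d, x), (a, r, n, n, a), (b, r, n, a, n), (b, r, n, b, n), (b, r, n, d, x), (b, r, n, n, a), (d, r, x, a, n), (d, r, x, b, n), (d, r, x, d, x), (d, r, x, n, a), (n, r, a, a, n), (n, r, a, b, n), (n, r, a, d, x), (n, r, a, n, a), (p, k, x, p, x), (p, k, x, r, a), (q, t, c, q, c), (q, t, c, q, n), (q, t, c, r, v), (q, t, n, q, c), (q, t, n, q, n), (q, t, n, r, v), (r, k, a, p, x), (r, k, a, r, a), (r, t, v, q, c), (r, t, v, q, n), (r, t, v, r, v)}
Selection C != C2: {(a, r, n, d, x), (a, r, n, n, a), (b, r, n, d, x), (b, r, n, n, a), (d, r, x, a, n), (d, r, x, b, n), (d, r, x, n, a), (n, r, a, a, n), (n, r, a, b, n), (n, r, a, d, x), (p, k, x, r, a), (q, t, c, q, n), (q, t, c, r, v), (q, t, n, q, c), (q, t, n, r, v), (r, k, a, p, x), (r, t, v, q, c), (r, t, v, q, n)}
Projecting to E, B2 (10 duplicate(s) eliminated): {(k, p), (k, r), (r, a), (r, b), (r, d), (r, n), (t, q), (t, r)}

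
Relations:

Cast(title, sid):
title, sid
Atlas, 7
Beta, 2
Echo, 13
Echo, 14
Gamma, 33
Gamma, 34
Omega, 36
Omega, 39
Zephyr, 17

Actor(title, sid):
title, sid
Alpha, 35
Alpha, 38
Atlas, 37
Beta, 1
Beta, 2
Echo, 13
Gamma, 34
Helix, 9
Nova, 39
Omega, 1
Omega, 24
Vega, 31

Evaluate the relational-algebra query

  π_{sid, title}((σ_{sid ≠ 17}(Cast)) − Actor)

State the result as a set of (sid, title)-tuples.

{(14, Echo), (33, Gamma), (36, Omega), (39, Omega), (7, Atlas)}

Filtering on sid ≠ 17 leaves {(Atlas, 7), (Beta, 2), (Echo, 13), (Echo, 14), (Gamma, 33), (Gamma, 34), (Omega, 36), (Omega, 39)}.
Taking the difference: {(Atlas, 7), (Echo, 14), (Gamma, 33), (Omega, 36), (Omega, 39)}
π_{sid, title} gives {(14, Echo), (33, Gamma), (36, Omega), (39, Omega), (7, Atlas)}.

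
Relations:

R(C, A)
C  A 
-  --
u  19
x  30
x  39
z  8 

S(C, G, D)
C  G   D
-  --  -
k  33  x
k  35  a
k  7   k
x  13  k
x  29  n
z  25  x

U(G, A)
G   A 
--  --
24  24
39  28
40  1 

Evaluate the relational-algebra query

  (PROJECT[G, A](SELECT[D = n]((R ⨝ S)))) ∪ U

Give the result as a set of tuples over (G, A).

{(24, 24), (29, 30), (29, 39), (39, 28), (40, 1)}

Joining R and S on C yields {(x, 30, 13, k), (x, 30, 29, n), (x, 39, 13, k), (x, 39, 29, n), (z, 8, 25, x)}.
Apply σ_{D = n}; surviving tuples: {(x, 30, 29, n), (x, 39, 29, n)}
Keep only column(s) G, A: {(29, 30), (29, 39)}
Set union of the two operands is {(24, 24), (29, 30), (29, 39), (39, 28), (40, 1)}.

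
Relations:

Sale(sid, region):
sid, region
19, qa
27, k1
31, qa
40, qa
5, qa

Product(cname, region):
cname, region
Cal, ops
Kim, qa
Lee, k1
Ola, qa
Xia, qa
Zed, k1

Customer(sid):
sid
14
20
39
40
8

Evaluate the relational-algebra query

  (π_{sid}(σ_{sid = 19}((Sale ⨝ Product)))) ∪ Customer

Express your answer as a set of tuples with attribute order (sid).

Sale ⋈ Product (natural join on region): {(19, qa, Kim), (19, qa, Ola), (19, qa, Xia), (27, k1, Lee), (27, k1, Zed), (31, qa, Kim), (31, qa, Ola), (31, qa, Xia), (40, qa, Kim), (40, qa, Ola), (40, qa, Xia), (5, qa, Kim), (5, qa, Ola), (5, qa, Xia)}
Filtering on sid = 19 leaves {(19, qa, Kim), (19, qa, Ola), (19, qa, Xia)}.
Keep only column(s) sid (2 duplicate(s) eliminated): {19}
Set union of the two operands is {14, 19, 20, 39, 40, 8}.

{14, 19, 20, 39, 40, 8}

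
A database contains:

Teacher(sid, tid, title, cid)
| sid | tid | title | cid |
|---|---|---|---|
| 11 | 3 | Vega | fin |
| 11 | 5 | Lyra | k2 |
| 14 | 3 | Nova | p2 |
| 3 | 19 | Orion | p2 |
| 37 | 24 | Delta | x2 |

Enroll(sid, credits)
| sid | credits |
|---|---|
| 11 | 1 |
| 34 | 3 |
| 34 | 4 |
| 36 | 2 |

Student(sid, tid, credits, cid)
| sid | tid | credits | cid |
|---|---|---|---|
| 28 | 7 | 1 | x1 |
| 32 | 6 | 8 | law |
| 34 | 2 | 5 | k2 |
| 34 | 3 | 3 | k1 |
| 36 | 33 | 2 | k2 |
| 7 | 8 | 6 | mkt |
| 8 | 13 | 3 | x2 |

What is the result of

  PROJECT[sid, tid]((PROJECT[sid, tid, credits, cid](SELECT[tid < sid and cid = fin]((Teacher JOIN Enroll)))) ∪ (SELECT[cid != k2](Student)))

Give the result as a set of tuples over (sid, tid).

Joining Teacher and Enroll on sid yields {(11, 3, Vega, fin, 1), (11, 5, Lyra, k2, 1)}.
σ[tid < sid and cid = fin]: keep tuples satisfying tid < sid and cid = fin → {(11, 3, Vega, fin, 1)}
Keep only column(s) sid, tid, credits, cid: {(11, 3, 1, fin)}
σ[cid != k2]: keep tuples satisfying cid != k2 → {(28, 7, 1, x1), (32, 6, 8, law), (34, 3, 3, k1), (7, 8, 6, mkt), (8, 13, 3, x2)}
Union: {(11, 3, 1, fin)} with {(28, 7, 1, x1), (32, 6, 8, law), (34, 3, 3, k1), (7, 8, 6, mkt), (8, 13, 3, x2)} → {(11, 3, 1, fin), (28, 7, 1, x1), (32, 6, 8, law), (34, 3, 3, k1), (7, 8, 6, mkt), (8, 13, 3, x2)}
Keep only column(s) sid, tid: {(11, 3), (28, 7), (32, 6), (34, 3), (7, 8), (8, 13)}

{(11, 3), (28, 7), (32, 6), (34, 3), (7, 8), (8, 13)}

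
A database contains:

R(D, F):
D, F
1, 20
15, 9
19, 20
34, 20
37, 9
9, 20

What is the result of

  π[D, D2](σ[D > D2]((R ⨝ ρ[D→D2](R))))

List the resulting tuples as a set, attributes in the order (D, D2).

{(19, 1), (19, 9), (34, 1), (34, 19), (34, 9), (37, 15), (9, 1)}

ρ[D→D2]: schema becomes (D2, F); tuples unchanged.
R ⋈ ρ[D→D2](R) (natural join on F): {(1, 20, 1), (1, 20, 19), (1, 20, 34), (1, 20, 9), (15, 9, 15), (15, 9, 37), (19, 20, 1), (19, 20, 19), (19, 20, 34), (19, 20, 9), (34, 20, 1), (34, 20, 19), (34, 20, 34), (34, 20, 9), (37, 9, 15), (37, 9, 37), (9, 20, 1), (9, 20, 19), (9, 20, 34), (9, 20, 9)}
Apply σ_{D > D2}; surviving tuples: {(19, 20, 1), (19, 20, 9), (34, 20, 1), (34, 20, 19), (34, 20, 9), (37, 9, 15), (9, 20, 1)}
Projecting to D, D2: {(19, 1), (19, 9), (34, 1), (34, 19), (34, 9), (37, 15), (9, 1)}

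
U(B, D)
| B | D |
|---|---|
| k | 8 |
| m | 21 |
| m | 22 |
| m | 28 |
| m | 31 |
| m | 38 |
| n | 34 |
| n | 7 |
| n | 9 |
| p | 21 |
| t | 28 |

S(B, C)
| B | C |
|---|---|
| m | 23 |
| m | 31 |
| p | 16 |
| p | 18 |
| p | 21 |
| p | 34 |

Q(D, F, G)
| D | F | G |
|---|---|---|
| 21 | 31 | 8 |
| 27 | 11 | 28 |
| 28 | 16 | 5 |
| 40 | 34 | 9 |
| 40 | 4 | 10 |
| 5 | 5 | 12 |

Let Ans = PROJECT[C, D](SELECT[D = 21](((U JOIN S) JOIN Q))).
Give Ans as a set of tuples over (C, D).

{(16, 21), (18, 21), (21, 21), (23, 21), (31, 21), (34, 21)}

Natural join on B: {(m, 21, 23), (m, 21, 31), (m, 22, 23), (m, 22, 31), (m, 28, 23), (m, 28, 31), (m, 31, 23), (m, 31, 31), (m, 38, 23), (m, 38, 31), (p, 21, 16), (p, 21, 18), (p, 21, 21), (p, 21, 34)}
Natural join on D: {(m, 21, 23, 31, 8), (m, 21, 31, 31, 8), (m, 28, 23, 16, 5), (m, 28, 31, 16, 5), (p, 21, 16, 31, 8), (p, 21, 18, 31, 8), (p, 21, 21, 31, 8), (p, 21, 34, 31, 8)}
σ[D = 21]: keep tuples satisfying D = 21 → {(m, 21, 23, 31, 8), (m, 21, 31, 31, 8), (p, 21, 16, 31, 8), (p, 21, 18, 31, 8), (p, 21, 21, 31, 8), (p, 21, 34, 31, 8)}
π[C, D]: project onto (C, D) → {(16, 21), (18, 21), (21, 21), (23, 21), (31, 21), (34, 21)}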